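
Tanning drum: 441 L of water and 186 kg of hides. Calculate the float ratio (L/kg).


Float ratio = water / hide weight
Ratio = 441 / 186 = 2.4


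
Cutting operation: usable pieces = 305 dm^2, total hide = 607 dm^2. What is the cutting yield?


50.2%

Yield = usable / total x 100
Yield = 305 / 607 x 100 = 50.2%


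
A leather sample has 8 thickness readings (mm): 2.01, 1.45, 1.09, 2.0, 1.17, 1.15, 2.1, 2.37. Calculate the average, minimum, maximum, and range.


Average = 1.67 mm
Min = 1.09 mm
Max = 2.37 mm
Range = 1.28 mm

Sum = 13.34
Average = 13.34 / 8 = 1.67 mm
Minimum = 1.09 mm
Maximum = 2.37 mm
Range = 2.37 - 1.09 = 1.28 mm


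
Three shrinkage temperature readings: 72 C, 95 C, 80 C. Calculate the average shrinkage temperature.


Average = (72 + 95 + 80) / 3
Average = 247 / 3 = 82.3 C


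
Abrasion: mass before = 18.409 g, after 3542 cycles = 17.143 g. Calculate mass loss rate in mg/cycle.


Mass loss = 18.409 - 17.143 = 1.266 g
Rate = 1.266 / 3542 x 1000 = 0.357 mg/cycle


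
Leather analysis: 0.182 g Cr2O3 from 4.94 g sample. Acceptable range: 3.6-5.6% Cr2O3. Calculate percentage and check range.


Cr2O3 = 3.68%
Within range: Yes

Cr2O3% = 0.182 / 4.94 x 100 = 3.68%
Acceptable range: 3.6 to 5.6%
Within range: Yes


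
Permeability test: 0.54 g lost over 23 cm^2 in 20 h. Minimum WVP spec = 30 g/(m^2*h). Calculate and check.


WVP = 0.54 / (23 x 20) x 10000 = 11.74 g/(m^2*h)
Minimum: 30 g/(m^2*h)
Meets spec: No


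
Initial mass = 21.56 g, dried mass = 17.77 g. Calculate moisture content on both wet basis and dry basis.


Wet basis = 17.6%
Dry basis = 21.3%

Moisture lost = 21.56 - 17.77 = 3.79 g
Wet basis MC = 3.79 / 21.56 x 100 = 17.6%
Dry basis MC = 3.79 / 17.77 x 100 = 21.3%


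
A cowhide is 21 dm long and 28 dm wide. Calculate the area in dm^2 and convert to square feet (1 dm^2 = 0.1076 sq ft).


Area = 21 x 28 = 588 dm^2
Conversion: 588 x 0.1076 = 63.27 sq ft


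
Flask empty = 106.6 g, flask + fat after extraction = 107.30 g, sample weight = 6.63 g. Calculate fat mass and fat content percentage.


Fat mass = 0.70 g
Fat content = 10.6%


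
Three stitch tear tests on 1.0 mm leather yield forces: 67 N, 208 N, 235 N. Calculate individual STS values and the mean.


STS1 = 67.0 N/mm
STS2 = 208.0 N/mm
STS3 = 235.0 N/mm
Mean = 170.0 N/mm

STS1 = 67 / 1.0 = 67.0 N/mm
STS2 = 208 / 1.0 = 208.0 N/mm
STS3 = 235 / 1.0 = 235.0 N/mm
Mean = (67.0 + 208.0 + 235.0) / 3 = 170.0 N/mm


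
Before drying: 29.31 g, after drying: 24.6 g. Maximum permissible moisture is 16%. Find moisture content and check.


Moisture content = 16.1%
Acceptable: No


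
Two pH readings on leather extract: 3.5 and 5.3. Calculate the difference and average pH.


Difference = |3.5 - 5.3| = 1.8
Average = (3.5 + 5.3) / 2 = 4.40


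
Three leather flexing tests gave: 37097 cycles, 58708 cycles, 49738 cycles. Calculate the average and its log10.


Average = 48514 cycles
log10 = 4.69

Average = (37097 + 58708 + 49738) / 3 = 48514 cycles
log10(48514) = 4.69


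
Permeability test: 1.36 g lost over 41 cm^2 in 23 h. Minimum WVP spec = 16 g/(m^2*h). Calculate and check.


WVP = 1.36 / (41 x 23) x 10000 = 14.42 g/(m^2*h)
Minimum: 16 g/(m^2*h)
Meets spec: No


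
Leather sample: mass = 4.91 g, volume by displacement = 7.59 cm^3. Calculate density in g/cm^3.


Density = mass / volume
Density = 4.91 / 7.59 = 0.647 g/cm^3


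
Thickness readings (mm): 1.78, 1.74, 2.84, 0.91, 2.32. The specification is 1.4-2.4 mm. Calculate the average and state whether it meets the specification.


Average = 1.92 mm
Within specification: Yes

Sum = 9.59
Average = 9.59 / 5 = 1.92 mm
Specification range: 1.4 to 2.4 mm
Within spec: Yes


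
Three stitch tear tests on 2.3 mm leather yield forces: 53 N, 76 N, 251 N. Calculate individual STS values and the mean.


STS1 = 23.0 N/mm
STS2 = 33.0 N/mm
STS3 = 109.1 N/mm
Mean = 55.0 N/mm

STS1 = 53 / 2.3 = 23.0 N/mm
STS2 = 76 / 2.3 = 33.0 N/mm
STS3 = 251 / 2.3 = 109.1 N/mm
Mean = (23.0 + 33.0 + 109.1) / 3 = 55.0 N/mm


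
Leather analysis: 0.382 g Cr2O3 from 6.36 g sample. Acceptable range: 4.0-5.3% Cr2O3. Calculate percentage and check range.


Cr2O3 = 6.01%
Within range: No

Cr2O3% = 0.382 / 6.36 x 100 = 6.01%
Acceptable range: 4.0 to 5.3%
Within range: No


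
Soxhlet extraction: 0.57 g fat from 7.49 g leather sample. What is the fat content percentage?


Fat content = 0.57 / 7.49 x 100
Fat = 7.6%


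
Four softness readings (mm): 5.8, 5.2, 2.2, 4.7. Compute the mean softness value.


4.48 mm


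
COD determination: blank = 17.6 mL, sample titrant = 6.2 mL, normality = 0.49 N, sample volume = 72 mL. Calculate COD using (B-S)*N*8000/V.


620.7 mg/L

COD = (17.6 - 6.2) x 0.49 x 8000 / 72
COD = 11.4 x 0.49 x 8000 / 72
COD = 620.7 mg/L


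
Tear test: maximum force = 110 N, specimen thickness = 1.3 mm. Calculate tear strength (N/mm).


Tear strength = force / thickness
Tear = 110 / 1.3 = 84.6 N/mm


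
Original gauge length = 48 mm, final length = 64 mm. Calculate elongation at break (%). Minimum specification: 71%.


Elongation = 33.3%
Meets spec: No

Extension = 64 - 48 = 16 mm
Elongation = 16 / 48 x 100 = 33.3%
Minimum required: 71%
Meets specification: No


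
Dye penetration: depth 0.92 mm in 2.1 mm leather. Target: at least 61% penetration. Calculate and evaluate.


Penetration = 0.92 / 2.1 x 100 = 43.8%
Target: 61%
Meets target: No


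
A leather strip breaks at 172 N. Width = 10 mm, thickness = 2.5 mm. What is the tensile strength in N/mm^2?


Cross-sectional area = 10 x 2.5 = 25.0 mm^2
Tensile strength = 172 / 25.0 = 6.88 N/mm^2


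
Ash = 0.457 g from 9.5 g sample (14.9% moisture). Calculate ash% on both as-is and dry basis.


As-is ash = 4.81%
Dry-basis ash = 5.65%

As-is ash% = 0.457 / 9.5 x 100 = 4.81%
Dry mass = 9.5 x (100 - 14.9) / 100 = 8.0845 g
Dry-basis ash% = 0.457 / 8.0845 x 100 = 5.65%


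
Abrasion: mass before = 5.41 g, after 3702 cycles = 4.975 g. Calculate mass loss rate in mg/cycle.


0.118 mg/cycle


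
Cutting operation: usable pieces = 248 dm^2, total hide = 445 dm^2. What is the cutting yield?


55.7%

Yield = usable / total x 100
Yield = 248 / 445 x 100 = 55.7%


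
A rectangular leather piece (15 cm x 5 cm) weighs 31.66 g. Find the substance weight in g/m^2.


Area = 15 x 5 = 75 cm^2
SW = 31.66 / 75 x 10000 = 4221.3 g/m^2


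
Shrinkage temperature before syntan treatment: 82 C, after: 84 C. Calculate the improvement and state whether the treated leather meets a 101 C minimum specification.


Improvement = 84 - 82 = 2 C
Spec check: 84 C >= 101 C? No


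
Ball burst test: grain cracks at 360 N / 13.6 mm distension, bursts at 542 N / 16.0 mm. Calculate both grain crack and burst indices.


Crack index = 26.5 N/mm
Burst index = 33.9 N/mm


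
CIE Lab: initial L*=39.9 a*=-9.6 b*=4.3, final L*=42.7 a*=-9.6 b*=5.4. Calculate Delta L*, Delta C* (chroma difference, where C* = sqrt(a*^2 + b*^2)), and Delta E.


Delta L* = 2.8
Delta C* = 0.50
Delta E = 3.01


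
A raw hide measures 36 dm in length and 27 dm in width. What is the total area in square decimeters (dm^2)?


Area = length x width
Area = 36 x 27 = 972 dm^2


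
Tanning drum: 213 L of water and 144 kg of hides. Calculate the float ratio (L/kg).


Float ratio = water / hide weight
Ratio = 213 / 144 = 1.5


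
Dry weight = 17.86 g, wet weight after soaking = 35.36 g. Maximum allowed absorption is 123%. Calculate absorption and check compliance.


Absorption = 98.0%
Compliant: Yes

WA = (35.36 - 17.86) / 17.86 x 100 = 98.0%
Maximum allowed: 123%
Compliant: Yes


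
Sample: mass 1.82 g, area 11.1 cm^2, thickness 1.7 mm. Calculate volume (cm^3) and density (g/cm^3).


Thickness in cm = 1.7 / 10 = 0.17 cm
Volume = 11.1 x 0.17 = 1.887 cm^3
Density = 1.82 / 1.887 = 0.964 g/cm^3


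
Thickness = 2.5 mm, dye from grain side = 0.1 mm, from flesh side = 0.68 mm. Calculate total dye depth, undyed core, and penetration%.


Total dyed = 0.1 + 0.68 = 0.78 mm
Undyed core = 2.5 - 0.78 = 1.72 mm
Penetration = 0.78 / 2.5 x 100 = 31.2%


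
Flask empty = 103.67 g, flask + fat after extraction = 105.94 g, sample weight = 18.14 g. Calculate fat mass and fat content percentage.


Fat mass = 2.27 g
Fat content = 12.5%

Fat mass = 105.94 - 103.67 = 2.27 g
Fat% = 2.27 / 18.14 x 100 = 12.5%


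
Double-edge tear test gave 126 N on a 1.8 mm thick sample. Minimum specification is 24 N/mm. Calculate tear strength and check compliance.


Tear strength = 70.0 N/mm
Compliant: Yes


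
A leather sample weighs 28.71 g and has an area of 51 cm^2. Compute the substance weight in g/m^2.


Substance weight = mass / area x 10000
SW = 28.71 / 51 x 10000
SW = 5629.4 g/m^2


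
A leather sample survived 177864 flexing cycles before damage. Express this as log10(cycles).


log10(177864) = 5.25


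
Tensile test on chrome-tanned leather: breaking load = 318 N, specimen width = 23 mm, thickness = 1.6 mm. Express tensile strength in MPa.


Cross-section = 23 x 1.6 = 36.8 mm^2
TS = 318 / 36.8 = 8.64 MPa
(1 N/mm^2 = 1 MPa)


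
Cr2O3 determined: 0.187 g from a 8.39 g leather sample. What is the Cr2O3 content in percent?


2.23%

Cr2O3% = 0.187 / 8.39 x 100
Cr2O3% = 2.23%


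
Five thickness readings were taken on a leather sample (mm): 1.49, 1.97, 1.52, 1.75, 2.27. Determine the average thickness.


Sum = 1.49 + 1.97 + 1.52 + 1.75 + 2.27 = 9.00
Average = 9.00 / 5 = 1.80 mm


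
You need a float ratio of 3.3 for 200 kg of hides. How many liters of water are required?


660.0 L

Water = hide weight x target ratio
Water = 200 x 3.3 = 660.0 L


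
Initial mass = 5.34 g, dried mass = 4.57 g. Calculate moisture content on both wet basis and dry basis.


Wet basis = 14.4%
Dry basis = 16.8%


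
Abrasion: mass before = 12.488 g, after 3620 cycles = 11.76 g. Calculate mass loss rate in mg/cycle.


0.201 mg/cycle

Mass loss = 12.488 - 11.76 = 0.728 g
Rate = 0.728 / 3620 x 1000 = 0.201 mg/cycle


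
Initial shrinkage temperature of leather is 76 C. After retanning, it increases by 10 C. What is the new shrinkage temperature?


86 C


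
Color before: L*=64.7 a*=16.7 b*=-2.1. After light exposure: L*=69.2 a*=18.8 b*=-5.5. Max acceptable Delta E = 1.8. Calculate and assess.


dL = 4.5, da = 2.1, db = -3.4
dE = sqrt((4.5)^2 + (2.1)^2 + (-3.4)^2) = 6.02
Max = 1.8
Passes: No


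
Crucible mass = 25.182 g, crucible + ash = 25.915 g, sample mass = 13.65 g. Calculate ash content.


Ash mass = 0.733 g
Ash content = 5.37%


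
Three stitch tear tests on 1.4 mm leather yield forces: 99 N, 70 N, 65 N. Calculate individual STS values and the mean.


STS1 = 70.7 N/mm
STS2 = 50.0 N/mm
STS3 = 46.4 N/mm
Mean = 55.7 N/mm

STS1 = 99 / 1.4 = 70.7 N/mm
STS2 = 70 / 1.4 = 50.0 N/mm
STS3 = 65 / 1.4 = 46.4 N/mm
Mean = (70.7 + 50.0 + 46.4) / 3 = 55.7 N/mm


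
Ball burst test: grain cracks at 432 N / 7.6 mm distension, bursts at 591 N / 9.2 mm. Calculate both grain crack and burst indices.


Crack index = 56.8 N/mm
Burst index = 64.2 N/mm


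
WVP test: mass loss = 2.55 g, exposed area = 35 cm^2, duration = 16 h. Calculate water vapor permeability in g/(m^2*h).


45.54 g/(m^2*h)

WVP = mass_loss / (area x time) x 10000
WVP = 2.55 / (35 x 16) x 10000
WVP = 2.55 / 560 x 10000 = 45.54 g/(m^2*h)


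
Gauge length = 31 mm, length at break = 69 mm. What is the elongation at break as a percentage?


Extension = 69 - 31 = 38 mm
Elongation = 38 / 31 x 100 = 122.6%


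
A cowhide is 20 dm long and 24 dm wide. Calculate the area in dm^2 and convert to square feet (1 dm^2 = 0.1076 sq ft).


Area = 20 x 24 = 480 dm^2
Conversion: 480 x 0.1076 = 51.65 sq ft


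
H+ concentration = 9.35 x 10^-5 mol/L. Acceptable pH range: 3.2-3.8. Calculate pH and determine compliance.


pH = -log10(9.35 x 10^-5) = 4.03
Range: 3.2 to 3.8
Compliant: No


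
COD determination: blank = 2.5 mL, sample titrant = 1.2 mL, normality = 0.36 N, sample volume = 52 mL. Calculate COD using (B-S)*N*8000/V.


72.0 mg/L

COD = (2.5 - 1.2) x 0.36 x 8000 / 52
COD = 1.3 x 0.36 x 8000 / 52
COD = 72.0 mg/L


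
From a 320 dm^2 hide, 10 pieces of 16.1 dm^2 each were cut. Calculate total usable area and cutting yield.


Usable area = 161.0 dm^2
Yield = 50.3%

Total usable = 10 x 16.1 = 161.0 dm^2
Yield = 161.0 / 320 x 100 = 50.3%


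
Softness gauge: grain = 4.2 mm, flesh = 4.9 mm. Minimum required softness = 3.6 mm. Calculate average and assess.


Average softness = 4.55 mm
Meets requirement: Yes

Average = (4.2 + 4.9) / 2 = 4.55 mm
Minimum = 3.6 mm
Meets requirement: Yes


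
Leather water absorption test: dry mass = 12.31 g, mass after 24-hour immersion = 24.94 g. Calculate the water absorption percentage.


102.6%


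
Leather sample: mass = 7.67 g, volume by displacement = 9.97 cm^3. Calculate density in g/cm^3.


Density = mass / volume
Density = 7.67 / 9.97 = 0.769 g/cm^3


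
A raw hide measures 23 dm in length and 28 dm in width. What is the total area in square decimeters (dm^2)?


644 dm^2

Area = length x width
Area = 23 x 28 = 644 dm^2


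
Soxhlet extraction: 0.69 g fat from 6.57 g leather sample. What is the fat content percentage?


10.5%


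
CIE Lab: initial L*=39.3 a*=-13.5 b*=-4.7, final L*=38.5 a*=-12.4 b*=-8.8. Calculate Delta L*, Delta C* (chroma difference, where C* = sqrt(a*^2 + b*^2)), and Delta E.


Delta L* = -0.8
Delta C* = 0.91
Delta E = 4.32

Delta L* = 38.5 - 39.3 = -0.8
C1* = sqrt((-13.5)^2 + (-4.7)^2) = 14.295
C2* = sqrt((-12.4)^2 + (-8.8)^2) = 15.205
Delta C* = 15.205 - 14.295 = 0.91
Delta E = sqrt((-0.8)^2 + (1.1)^2 + (-4.1)^2) = 4.32


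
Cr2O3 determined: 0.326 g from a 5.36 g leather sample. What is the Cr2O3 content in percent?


6.08%

Cr2O3% = 0.326 / 5.36 x 100
Cr2O3% = 6.08%


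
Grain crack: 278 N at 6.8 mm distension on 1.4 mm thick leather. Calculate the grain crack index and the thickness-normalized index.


Crack index = 278 / 6.8 = 40.9 N/mm
Normalized = 40.9 / 1.4 = 29.2 N/mm per mm


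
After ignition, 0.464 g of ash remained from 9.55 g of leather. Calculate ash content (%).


Ash% = 0.464 / 9.55 x 100
Ash% = 4.86%


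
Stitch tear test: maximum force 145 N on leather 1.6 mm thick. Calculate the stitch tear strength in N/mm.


90.6 N/mm


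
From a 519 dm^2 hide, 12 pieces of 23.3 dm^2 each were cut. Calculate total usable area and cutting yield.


Usable area = 279.6 dm^2
Yield = 53.9%

Total usable = 12 x 23.3 = 279.6 dm^2
Yield = 279.6 / 519 x 100 = 53.9%


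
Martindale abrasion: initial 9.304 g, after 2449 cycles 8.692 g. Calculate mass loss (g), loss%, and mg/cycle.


Mass loss = 0.612 g
Loss = 6.58%
Rate = 0.250 mg/cycle


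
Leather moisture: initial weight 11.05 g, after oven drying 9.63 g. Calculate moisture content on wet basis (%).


12.9%


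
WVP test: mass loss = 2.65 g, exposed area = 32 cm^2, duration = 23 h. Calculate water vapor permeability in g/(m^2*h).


WVP = mass_loss / (area x time) x 10000
WVP = 2.65 / (32 x 23) x 10000
WVP = 2.65 / 736 x 10000 = 36.01 g/(m^2*h)


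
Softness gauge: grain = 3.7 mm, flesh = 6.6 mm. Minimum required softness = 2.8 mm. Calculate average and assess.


Average softness = 5.15 mm
Meets requirement: Yes


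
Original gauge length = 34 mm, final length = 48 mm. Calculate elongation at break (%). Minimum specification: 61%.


Extension = 48 - 34 = 14 mm
Elongation = 14 / 34 x 100 = 41.2%
Minimum required: 61%
Meets specification: No


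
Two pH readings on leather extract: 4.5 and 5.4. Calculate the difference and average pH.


Difference = |4.5 - 5.4| = 0.9
Average = (4.5 + 5.4) / 2 = 4.95


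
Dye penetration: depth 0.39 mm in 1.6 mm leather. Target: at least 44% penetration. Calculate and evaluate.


Penetration = 0.39 / 1.6 x 100 = 24.4%
Target: 44%
Meets target: No


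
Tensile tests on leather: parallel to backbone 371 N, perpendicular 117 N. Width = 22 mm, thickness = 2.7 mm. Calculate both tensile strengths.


Parallel = 6.25 N/mm^2
Perpendicular = 1.97 N/mm^2

Area = 22 x 2.7 = 59.4 mm^2
TS (parallel) = 371 / 59.4 = 6.25 N/mm^2
TS (perpendicular) = 117 / 59.4 = 1.97 N/mm^2


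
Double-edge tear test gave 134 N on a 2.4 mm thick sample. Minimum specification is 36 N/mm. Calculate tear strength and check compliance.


Tear strength = 55.8 N/mm
Compliant: Yes

Tear strength = 134 / 2.4 = 55.8 N/mm
Required minimum = 36 N/mm
Compliant: Yes


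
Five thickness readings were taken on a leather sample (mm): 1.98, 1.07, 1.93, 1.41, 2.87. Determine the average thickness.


Sum = 1.98 + 1.07 + 1.93 + 1.41 + 2.87 = 9.26
Average = 9.26 / 5 = 1.85 mm


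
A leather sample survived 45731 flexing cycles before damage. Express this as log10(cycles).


4.66


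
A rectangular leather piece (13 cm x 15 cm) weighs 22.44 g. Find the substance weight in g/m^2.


Area = 13 x 15 = 195 cm^2
SW = 22.44 / 195 x 10000 = 1150.8 g/m^2


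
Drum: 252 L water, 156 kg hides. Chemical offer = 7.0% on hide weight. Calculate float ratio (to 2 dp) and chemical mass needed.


Float ratio = 1.62
Chemical needed = 10.92 kg

Float ratio = 252 / 156 = 1.62
Chemical = 156 x 7.0 / 100 = 10.92 kg


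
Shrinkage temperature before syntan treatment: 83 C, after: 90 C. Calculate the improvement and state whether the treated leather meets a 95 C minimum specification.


Improvement = 90 - 83 = 7 C
Spec check: 90 C >= 95 C? No


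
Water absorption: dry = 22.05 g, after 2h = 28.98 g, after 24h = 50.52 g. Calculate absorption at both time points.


WA (2h) = (28.98 - 22.05) / 22.05 x 100 = 31.4%
WA (24h) = (50.52 - 22.05) / 22.05 x 100 = 129.1%


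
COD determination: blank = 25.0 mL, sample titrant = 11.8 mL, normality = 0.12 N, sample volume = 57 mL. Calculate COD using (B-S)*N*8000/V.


222.3 mg/L

COD = (25.0 - 11.8) x 0.12 x 8000 / 57
COD = 13.2 x 0.12 x 8000 / 57
COD = 222.3 mg/L


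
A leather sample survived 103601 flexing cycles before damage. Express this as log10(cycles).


5.02

log10(103601) = 5.02


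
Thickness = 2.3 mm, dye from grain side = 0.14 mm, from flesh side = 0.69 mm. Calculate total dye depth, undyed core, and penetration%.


Total dyed = 0.83 mm
Undyed core = 1.47 mm
Penetration = 36.1%


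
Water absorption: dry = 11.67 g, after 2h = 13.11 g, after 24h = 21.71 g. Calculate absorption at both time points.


WA (2h) = (13.11 - 11.67) / 11.67 x 100 = 12.3%
WA (24h) = (21.71 - 11.67) / 11.67 x 100 = 86.0%


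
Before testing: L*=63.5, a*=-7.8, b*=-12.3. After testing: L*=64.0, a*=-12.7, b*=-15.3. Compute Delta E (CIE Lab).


dL = 64.0 - 63.5 = 0.5
da = -12.7 - (-7.8) = -4.9
db = -15.3 - (-12.3) = -3.0
dE = sqrt((0.5)^2 + (-4.9)^2 + (-3.0)^2) = 5.77


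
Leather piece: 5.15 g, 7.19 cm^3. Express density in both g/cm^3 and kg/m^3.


Density = 5.15 / 7.19 = 0.716 g/cm^3
Convert: 0.716 x 1000 = 716 kg/m^3


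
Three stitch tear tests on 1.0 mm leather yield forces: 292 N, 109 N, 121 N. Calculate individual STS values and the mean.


STS1 = 292.0 N/mm
STS2 = 109.0 N/mm
STS3 = 121.0 N/mm
Mean = 174.0 N/mm

STS1 = 292 / 1.0 = 292.0 N/mm
STS2 = 109 / 1.0 = 109.0 N/mm
STS3 = 121 / 1.0 = 121.0 N/mm
Mean = (292.0 + 109.0 + 121.0) / 3 = 174.0 N/mm


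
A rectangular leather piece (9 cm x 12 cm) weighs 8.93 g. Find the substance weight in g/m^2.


Area = 9 x 12 = 108 cm^2
SW = 8.93 / 108 x 10000 = 826.9 g/m^2


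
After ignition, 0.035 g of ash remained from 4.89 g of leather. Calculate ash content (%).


Ash% = 0.035 / 4.89 x 100
Ash% = 0.72%


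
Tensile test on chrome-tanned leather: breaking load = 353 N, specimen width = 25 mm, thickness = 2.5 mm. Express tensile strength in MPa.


5.65 MPa


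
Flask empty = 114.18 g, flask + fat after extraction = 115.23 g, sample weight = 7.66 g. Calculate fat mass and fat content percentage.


Fat mass = 115.23 - 114.18 = 1.05 g
Fat% = 1.05 / 7.66 x 100 = 13.7%


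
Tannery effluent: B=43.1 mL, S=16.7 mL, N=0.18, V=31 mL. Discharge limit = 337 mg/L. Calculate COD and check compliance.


COD = (43.1 - 16.7) x 0.18 x 8000 / 31 = 1226.3 mg/L
Limit: 337 mg/L
Compliant: No


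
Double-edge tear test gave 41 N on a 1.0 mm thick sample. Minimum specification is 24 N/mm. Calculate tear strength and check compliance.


Tear strength = 41.0 N/mm
Compliant: Yes

Tear strength = 41 / 1.0 = 41.0 N/mm
Required minimum = 24 N/mm
Compliant: Yes


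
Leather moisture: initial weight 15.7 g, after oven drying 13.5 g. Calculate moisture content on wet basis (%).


Moisture = 15.7 - 13.5 = 2.20 g
MC = 2.20 / 15.7 x 100 = 14.0%


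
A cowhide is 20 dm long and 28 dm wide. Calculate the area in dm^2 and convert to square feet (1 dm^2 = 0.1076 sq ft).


Area = 20 x 28 = 560 dm^2
Conversion: 560 x 0.1076 = 60.26 sq ft


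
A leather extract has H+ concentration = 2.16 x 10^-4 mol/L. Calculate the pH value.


pH = -log10[H+]
pH = -log10(2.16 x 10^-4) = 3.67


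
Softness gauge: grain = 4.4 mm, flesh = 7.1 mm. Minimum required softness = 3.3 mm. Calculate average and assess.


Average softness = 5.75 mm
Meets requirement: Yes


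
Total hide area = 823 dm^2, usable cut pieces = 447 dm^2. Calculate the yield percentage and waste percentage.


Yield = 447 / 823 x 100 = 54.3%
Waste = 823 - 447 = 376 dm^2
Waste% = 100 - 54.3 = 45.7%


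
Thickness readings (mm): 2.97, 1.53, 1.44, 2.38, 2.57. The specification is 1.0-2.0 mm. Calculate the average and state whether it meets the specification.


Average = 2.18 mm
Within specification: No


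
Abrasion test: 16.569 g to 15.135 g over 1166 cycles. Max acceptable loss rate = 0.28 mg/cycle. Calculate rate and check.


Loss = 16.569 - 15.135 = 1.434 g
Rate = 1.434 g / 1166 cycles x 1000 = 1.230 mg/cycle
Max = 0.28 mg/cycle
Passes: No


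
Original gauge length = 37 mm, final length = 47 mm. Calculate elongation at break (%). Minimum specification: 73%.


Elongation = 27.0%
Meets spec: No


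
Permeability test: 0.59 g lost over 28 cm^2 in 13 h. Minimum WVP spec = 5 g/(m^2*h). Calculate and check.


WVP = 16.21 g/(m^2*h)
Meets specification: Yes

WVP = 0.59 / (28 x 13) x 10000 = 16.21 g/(m^2*h)
Minimum: 5 g/(m^2*h)
Meets spec: Yes


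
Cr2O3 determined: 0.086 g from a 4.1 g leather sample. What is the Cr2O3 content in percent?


2.10%

Cr2O3% = 0.086 / 4.1 x 100
Cr2O3% = 2.10%


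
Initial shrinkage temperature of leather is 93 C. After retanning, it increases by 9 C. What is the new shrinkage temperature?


New Ts = 93 + 9 = 102 C


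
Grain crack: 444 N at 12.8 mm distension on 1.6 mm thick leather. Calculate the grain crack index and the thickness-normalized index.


Crack index = 444 / 12.8 = 34.7 N/mm
Normalized = 34.7 / 1.6 = 21.7 N/mm per mm


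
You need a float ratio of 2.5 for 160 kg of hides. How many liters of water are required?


Water = hide weight x target ratio
Water = 160 x 2.5 = 400.0 L


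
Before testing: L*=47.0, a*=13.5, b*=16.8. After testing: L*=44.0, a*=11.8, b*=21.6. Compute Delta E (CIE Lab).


Delta E = 5.91

dL = 44.0 - 47.0 = -3.0
da = 11.8 - 13.5 = -1.7
db = 21.6 - 16.8 = 4.8
dE = sqrt((-3.0)^2 + (-1.7)^2 + (4.8)^2) = 5.91


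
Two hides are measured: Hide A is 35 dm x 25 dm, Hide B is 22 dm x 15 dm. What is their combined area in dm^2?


1205 dm^2

Hide A area = 35 x 25 = 875 dm^2
Hide B area = 22 x 15 = 330 dm^2
Total = 875 + 330 = 1205 dm^2


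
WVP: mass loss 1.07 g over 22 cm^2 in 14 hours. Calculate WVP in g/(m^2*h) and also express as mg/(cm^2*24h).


WVP = 34.74 g/(m^2*h)
Daily rate = 83.38 mg/(cm^2*24h)


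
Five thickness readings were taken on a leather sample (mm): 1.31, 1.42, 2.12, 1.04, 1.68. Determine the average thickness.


Sum = 1.31 + 1.42 + 2.12 + 1.04 + 1.68 = 7.57
Average = 7.57 / 5 = 1.51 mm


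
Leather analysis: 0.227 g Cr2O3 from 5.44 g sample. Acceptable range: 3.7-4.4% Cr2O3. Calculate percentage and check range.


Cr2O3 = 4.17%
Within range: Yes

Cr2O3% = 0.227 / 5.44 x 100 = 4.17%
Acceptable range: 3.7 to 4.4%
Within range: Yes


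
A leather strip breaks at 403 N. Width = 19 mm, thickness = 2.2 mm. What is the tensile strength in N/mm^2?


Cross-sectional area = 19 x 2.2 = 41.8 mm^2
Tensile strength = 403 / 41.8 = 9.64 N/mm^2


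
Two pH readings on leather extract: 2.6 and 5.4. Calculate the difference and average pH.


Difference = |2.6 - 5.4| = 2.8
Average = (2.6 + 5.4) / 2 = 4.00


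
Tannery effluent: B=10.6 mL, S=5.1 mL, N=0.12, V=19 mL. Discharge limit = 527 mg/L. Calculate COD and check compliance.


COD = (10.6 - 5.1) x 0.12 x 8000 / 19 = 277.9 mg/L
Limit: 527 mg/L
Compliant: Yes


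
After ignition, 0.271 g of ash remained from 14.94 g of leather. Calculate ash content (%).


Ash% = 0.271 / 14.94 x 100
Ash% = 1.81%


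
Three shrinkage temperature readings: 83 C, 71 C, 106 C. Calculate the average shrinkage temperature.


Average = (83 + 71 + 106) / 3
Average = 260 / 3 = 86.7 C


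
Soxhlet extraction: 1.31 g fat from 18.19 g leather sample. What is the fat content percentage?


Fat content = 1.31 / 18.19 x 100
Fat = 7.2%


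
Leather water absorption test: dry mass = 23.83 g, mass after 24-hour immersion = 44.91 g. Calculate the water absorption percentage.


88.5%

Water absorbed = 44.91 - 23.83 = 21.08 g
WA% = 21.08 / 23.83 x 100 = 88.5%


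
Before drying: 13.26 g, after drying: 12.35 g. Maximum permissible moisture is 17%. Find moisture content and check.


Moisture content = 6.9%
Acceptable: Yes

MC = (13.26 - 12.35) / 13.26 x 100 = 6.9%
Maximum: 17%
Acceptable: Yes


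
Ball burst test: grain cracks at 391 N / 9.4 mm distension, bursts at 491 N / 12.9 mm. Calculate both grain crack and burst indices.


Crack index = 391 / 9.4 = 41.6 N/mm
Burst index = 491 / 12.9 = 38.1 N/mm


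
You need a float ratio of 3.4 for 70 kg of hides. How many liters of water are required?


238.0 L

Water = hide weight x target ratio
Water = 70 x 3.4 = 238.0 L


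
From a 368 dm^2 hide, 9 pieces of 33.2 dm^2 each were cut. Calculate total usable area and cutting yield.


Usable area = 298.8 dm^2
Yield = 81.2%

Total usable = 9 x 33.2 = 298.8 dm^2
Yield = 298.8 / 368 x 100 = 81.2%


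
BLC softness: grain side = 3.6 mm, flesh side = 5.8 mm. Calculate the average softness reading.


Average = (3.6 + 5.8) / 2
Average = 4.70 mm


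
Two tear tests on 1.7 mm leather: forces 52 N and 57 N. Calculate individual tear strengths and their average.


Tear 1 = 52 / 1.7 = 30.6 N/mm
Tear 2 = 57 / 1.7 = 33.5 N/mm
Average = (30.6 + 33.5) / 2 = 32.1 N/mm


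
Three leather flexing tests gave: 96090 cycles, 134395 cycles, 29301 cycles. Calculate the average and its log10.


Average = 86595 cycles
log10 = 4.94

Average = (96090 + 134395 + 29301) / 3 = 86595 cycles
log10(86595) = 4.94


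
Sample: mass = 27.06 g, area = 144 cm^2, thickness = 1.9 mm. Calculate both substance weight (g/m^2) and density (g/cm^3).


Substance weight = 1879.2 g/m^2
Density = 0.989 g/cm^3

SW = 27.06 / 144 x 10000 = 1879.2 g/m^2
Volume = 144 x 1.9 / 10 = 27.36 cm^3
Density = 27.06 / 27.36 = 0.989 g/cm^3


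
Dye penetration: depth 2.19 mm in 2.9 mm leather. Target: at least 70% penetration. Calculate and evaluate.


Penetration = 2.19 / 2.9 x 100 = 75.5%
Target: 70%
Meets target: Yes


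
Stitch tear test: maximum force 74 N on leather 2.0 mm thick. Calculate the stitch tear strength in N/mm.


37.0 N/mm

Stitch tear strength = force / thickness
STS = 74 / 2.0 = 37.0 N/mm


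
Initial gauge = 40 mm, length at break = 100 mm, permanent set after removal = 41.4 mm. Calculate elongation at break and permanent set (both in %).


Elongation at break = 150.0%
Permanent set = 3.5%


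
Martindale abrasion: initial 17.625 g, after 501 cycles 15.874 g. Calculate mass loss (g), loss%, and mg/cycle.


Mass loss = 1.751 g
Loss = 9.93%
Rate = 3.495 mg/cycle

Loss = 17.625 - 15.874 = 1.751 g
Loss% = 1.751 / 17.625 x 100 = 9.93%
Rate = 1.751 / 501 x 1000 = 3.495 mg/cycle


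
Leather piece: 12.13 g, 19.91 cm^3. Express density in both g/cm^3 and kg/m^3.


0.609 g/cm^3
609 kg/m^3


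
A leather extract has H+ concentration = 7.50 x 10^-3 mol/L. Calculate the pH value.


pH = 2.12

pH = -log10[H+]
pH = -log10(7.50 x 10^-3) = 2.12


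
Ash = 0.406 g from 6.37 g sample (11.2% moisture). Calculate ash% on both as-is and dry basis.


As-is ash% = 0.406 / 6.37 x 100 = 6.37%
Dry mass = 6.37 x (100 - 11.2) / 100 = 5.65656 g
Dry-basis ash% = 0.406 / 5.65656 x 100 = 7.18%


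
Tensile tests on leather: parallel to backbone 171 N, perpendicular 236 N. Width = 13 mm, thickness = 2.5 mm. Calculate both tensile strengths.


Area = 13 x 2.5 = 32.5 mm^2
TS (parallel) = 171 / 32.5 = 5.26 N/mm^2
TS (perpendicular) = 236 / 32.5 = 7.26 N/mm^2


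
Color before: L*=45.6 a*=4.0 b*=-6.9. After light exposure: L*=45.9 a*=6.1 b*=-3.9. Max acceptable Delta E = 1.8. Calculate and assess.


Delta E = 3.67
Passes: No


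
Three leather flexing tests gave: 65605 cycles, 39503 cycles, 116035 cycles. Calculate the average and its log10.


Average = (65605 + 39503 + 116035) / 3 = 73714 cycles
log10(73714) = 4.87


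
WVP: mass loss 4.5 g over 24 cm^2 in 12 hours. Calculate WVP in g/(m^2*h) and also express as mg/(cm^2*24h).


WVP = 156.25 g/(m^2*h)
Daily rate = 375.00 mg/(cm^2*24h)

WVP = 4.5 / (24 x 12) x 10000 = 156.25 g/(m^2*h)
Mass loss in mg = 4.5 x 1000 = 4500 mg
Per cm^2 per 24h in mg: 4500 x 24 / (24 x 12) = 108000 / 288 = 375.00 mg/(cm^2*24h)


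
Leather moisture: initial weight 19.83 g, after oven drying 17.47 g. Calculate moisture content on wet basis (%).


Moisture = 19.83 - 17.47 = 2.36 g
MC = 2.36 / 19.83 x 100 = 11.9%


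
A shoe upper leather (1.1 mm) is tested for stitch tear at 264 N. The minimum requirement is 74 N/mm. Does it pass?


STS = 240.0 N/mm
Passes: Yes


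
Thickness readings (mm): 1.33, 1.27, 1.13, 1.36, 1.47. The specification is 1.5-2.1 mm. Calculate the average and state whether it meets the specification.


Average = 1.31 mm
Within specification: No


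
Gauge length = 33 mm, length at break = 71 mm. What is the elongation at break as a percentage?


115.2%

Extension = 71 - 33 = 38 mm
Elongation = 38 / 33 x 100 = 115.2%


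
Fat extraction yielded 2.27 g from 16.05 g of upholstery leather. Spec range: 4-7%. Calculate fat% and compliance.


Fat content = 14.1%
Compliant: No


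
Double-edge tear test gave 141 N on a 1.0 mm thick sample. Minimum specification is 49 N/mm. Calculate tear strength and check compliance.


Tear strength = 141.0 N/mm
Compliant: Yes

Tear strength = 141 / 1.0 = 141.0 N/mm
Required minimum = 49 N/mm
Compliant: Yes


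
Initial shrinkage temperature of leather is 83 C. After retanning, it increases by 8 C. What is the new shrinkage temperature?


New Ts = 83 + 8 = 91 C


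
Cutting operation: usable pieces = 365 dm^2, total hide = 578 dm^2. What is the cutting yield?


63.1%

Yield = usable / total x 100
Yield = 365 / 578 x 100 = 63.1%


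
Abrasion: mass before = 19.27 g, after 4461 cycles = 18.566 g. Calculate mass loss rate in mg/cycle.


0.158 mg/cycle

Mass loss = 19.27 - 18.566 = 0.704 g
Rate = 0.704 / 4461 x 1000 = 0.158 mg/cycle


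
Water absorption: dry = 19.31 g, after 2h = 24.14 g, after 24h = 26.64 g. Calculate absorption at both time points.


2h absorption = 25.0%
24h absorption = 38.0%

WA (2h) = (24.14 - 19.31) / 19.31 x 100 = 25.0%
WA (24h) = (26.64 - 19.31) / 19.31 x 100 = 38.0%


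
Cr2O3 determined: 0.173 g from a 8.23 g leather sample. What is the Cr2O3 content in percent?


Cr2O3% = 0.173 / 8.23 x 100
Cr2O3% = 2.10%


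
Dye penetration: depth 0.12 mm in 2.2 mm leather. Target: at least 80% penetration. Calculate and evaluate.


Penetration = 0.12 / 2.2 x 100 = 5.5%
Target: 80%
Meets target: No


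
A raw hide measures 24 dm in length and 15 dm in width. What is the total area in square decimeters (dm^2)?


Area = length x width
Area = 24 x 15 = 360 dm^2


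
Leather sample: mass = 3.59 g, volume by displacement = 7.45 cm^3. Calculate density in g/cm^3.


Density = mass / volume
Density = 3.59 / 7.45 = 0.482 g/cm^3


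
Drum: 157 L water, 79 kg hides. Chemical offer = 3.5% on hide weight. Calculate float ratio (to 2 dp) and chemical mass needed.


Float ratio = 1.99
Chemical needed = 2.765 kg

Float ratio = 157 / 79 = 1.99
Chemical = 79 x 3.5 / 100 = 2.765 kg


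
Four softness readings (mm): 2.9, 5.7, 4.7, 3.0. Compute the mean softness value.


4.08 mm

Sum = 2.9 + 5.7 + 4.7 + 3.0
Mean = 16.3 / 4 = 4.08 mm


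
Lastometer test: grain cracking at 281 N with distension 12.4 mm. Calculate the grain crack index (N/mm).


Grain crack index = force / distension
Index = 281 / 12.4 = 22.7 N/mm


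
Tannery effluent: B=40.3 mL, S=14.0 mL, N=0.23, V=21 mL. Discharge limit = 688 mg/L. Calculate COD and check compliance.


COD = (40.3 - 14.0) x 0.23 x 8000 / 21 = 2304.4 mg/L
Limit: 688 mg/L
Compliant: No


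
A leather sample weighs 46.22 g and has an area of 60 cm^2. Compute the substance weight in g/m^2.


7703.3 g/m^2


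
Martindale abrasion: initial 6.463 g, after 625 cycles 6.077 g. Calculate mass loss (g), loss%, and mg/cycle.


Loss = 6.463 - 6.077 = 0.386 g
Loss% = 0.386 / 6.463 x 100 = 5.97%
Rate = 0.386 / 625 x 1000 = 0.618 mg/cycle


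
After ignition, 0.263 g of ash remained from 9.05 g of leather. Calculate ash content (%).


2.91%

Ash% = 0.263 / 9.05 x 100
Ash% = 2.91%


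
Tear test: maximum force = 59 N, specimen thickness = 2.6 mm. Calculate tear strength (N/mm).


Tear strength = force / thickness
Tear = 59 / 2.6 = 22.7 N/mm


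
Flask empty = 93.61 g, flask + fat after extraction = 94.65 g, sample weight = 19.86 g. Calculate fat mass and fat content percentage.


Fat mass = 94.65 - 93.61 = 1.04 g
Fat% = 1.04 / 19.86 x 100 = 5.2%


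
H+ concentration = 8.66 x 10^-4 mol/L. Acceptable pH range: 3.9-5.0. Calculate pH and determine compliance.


pH = 3.06
Compliant: No

pH = -log10(8.66 x 10^-4) = 3.06
Range: 3.9 to 5.0
Compliant: No


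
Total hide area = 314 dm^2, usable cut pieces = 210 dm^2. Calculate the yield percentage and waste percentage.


Yield = 66.9%
Waste = 33.1%

Yield = 210 / 314 x 100 = 66.9%
Waste = 314 - 210 = 104 dm^2
Waste% = 100 - 66.9 = 33.1%


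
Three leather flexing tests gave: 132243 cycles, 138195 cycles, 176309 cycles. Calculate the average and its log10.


Average = (132243 + 138195 + 176309) / 3 = 148916 cycles
log10(148916) = 5.17


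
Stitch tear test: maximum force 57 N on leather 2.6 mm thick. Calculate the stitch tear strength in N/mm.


21.9 N/mm


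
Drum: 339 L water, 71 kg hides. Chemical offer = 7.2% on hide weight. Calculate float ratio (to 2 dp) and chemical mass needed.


Float ratio = 339 / 71 = 4.77
Chemical = 71 x 7.2 / 100 = 5.112 kg


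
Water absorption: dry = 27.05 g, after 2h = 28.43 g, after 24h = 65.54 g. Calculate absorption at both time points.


2h absorption = 5.1%
24h absorption = 142.3%

WA (2h) = (28.43 - 27.05) / 27.05 x 100 = 5.1%
WA (24h) = (65.54 - 27.05) / 27.05 x 100 = 142.3%


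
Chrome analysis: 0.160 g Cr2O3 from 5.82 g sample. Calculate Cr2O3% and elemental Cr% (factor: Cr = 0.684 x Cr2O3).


Cr2O3% = 0.160 / 5.82 x 100 = 2.75%
Cr% = 2.75 x 0.684 = 1.88%


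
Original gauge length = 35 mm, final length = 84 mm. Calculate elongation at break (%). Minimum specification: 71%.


Elongation = 140.0%
Meets spec: Yes


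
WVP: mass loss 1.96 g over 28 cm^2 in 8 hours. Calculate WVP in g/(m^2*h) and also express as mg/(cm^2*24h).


WVP = 1.96 / (28 x 8) x 10000 = 87.50 g/(m^2*h)
Mass loss in mg = 1.96 x 1000 = 1960 mg
Per cm^2 per 24h in mg: 1960 x 24 / (28 x 8) = 47040 / 224 = 210.00 mg/(cm^2*24h)


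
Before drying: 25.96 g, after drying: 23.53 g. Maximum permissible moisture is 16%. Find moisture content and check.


MC = (25.96 - 23.53) / 25.96 x 100 = 9.4%
Maximum: 16%
Acceptable: Yes


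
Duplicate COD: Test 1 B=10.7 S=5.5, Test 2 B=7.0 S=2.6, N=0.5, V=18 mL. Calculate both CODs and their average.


COD1 = 1155.6 mg/L
COD2 = 977.8 mg/L
Average = 1066.7 mg/L


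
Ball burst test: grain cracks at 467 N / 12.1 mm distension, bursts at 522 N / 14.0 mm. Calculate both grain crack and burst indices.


Crack index = 38.6 N/mm
Burst index = 37.3 N/mm


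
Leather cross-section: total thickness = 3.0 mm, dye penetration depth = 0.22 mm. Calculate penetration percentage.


7.3%


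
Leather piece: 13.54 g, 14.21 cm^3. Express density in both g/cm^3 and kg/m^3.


0.953 g/cm^3
953 kg/m^3


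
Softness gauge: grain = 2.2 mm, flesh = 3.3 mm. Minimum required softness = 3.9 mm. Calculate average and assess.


Average softness = 2.75 mm
Meets requirement: No

Average = (2.2 + 3.3) / 2 = 2.75 mm
Minimum = 3.9 mm
Meets requirement: No


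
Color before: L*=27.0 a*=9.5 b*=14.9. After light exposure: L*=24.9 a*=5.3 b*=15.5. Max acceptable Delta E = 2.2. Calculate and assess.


Delta E = 4.73
Passes: No

dL = -2.1, da = -4.2, db = 0.6
dE = sqrt((-2.1)^2 + (-4.2)^2 + (0.6)^2) = 4.73
Max = 2.2
Passes: No


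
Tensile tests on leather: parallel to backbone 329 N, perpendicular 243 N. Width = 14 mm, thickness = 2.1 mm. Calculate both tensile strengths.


Parallel = 11.19 N/mm^2
Perpendicular = 8.27 N/mm^2


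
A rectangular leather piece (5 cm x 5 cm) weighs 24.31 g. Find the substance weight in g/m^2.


9724.0 g/m^2

Area = 5 x 5 = 25 cm^2
SW = 24.31 / 25 x 10000 = 9724.0 g/m^2


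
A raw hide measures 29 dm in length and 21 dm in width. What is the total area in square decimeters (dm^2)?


Area = length x width
Area = 29 x 21 = 609 dm^2


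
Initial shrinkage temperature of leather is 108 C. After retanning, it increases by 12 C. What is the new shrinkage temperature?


New Ts = 108 + 12 = 120 C


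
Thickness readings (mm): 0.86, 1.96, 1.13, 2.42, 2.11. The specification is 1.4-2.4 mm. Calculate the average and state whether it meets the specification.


Average = 1.70 mm
Within specification: Yes

Sum = 8.48
Average = 8.48 / 5 = 1.70 mm
Specification range: 1.4 to 2.4 mm
Within spec: Yes


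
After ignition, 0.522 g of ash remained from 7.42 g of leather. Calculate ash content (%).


7.04%


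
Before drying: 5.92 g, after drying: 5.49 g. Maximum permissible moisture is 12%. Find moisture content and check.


MC = (5.92 - 5.49) / 5.92 x 100 = 7.3%
Maximum: 12%
Acceptable: Yes


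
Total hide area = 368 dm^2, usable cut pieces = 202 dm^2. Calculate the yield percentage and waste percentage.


Yield = 202 / 368 x 100 = 54.9%
Waste = 368 - 202 = 166 dm^2
Waste% = 100 - 54.9 = 45.1%


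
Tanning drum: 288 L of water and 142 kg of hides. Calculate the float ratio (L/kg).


Float ratio = water / hide weight
Ratio = 288 / 142 = 2.0


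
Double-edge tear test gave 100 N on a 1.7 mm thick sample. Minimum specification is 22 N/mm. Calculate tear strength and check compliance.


Tear strength = 100 / 1.7 = 58.8 N/mm
Required minimum = 22 N/mm
Compliant: Yes


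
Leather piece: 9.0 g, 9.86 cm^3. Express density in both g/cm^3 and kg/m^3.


0.913 g/cm^3
913 kg/m^3


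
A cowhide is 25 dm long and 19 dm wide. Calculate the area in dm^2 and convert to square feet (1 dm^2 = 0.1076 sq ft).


Area = 25 x 19 = 475 dm^2
Conversion: 475 x 0.1076 = 51.11 sq ft


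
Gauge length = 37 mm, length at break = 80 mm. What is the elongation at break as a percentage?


Extension = 80 - 37 = 43 mm
Elongation = 43 / 37 x 100 = 116.2%
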